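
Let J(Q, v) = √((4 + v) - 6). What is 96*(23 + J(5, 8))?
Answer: 2208 + 96*√6 ≈ 2443.2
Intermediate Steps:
J(Q, v) = √(-2 + v)
96*(23 + J(5, 8)) = 96*(23 + √(-2 + 8)) = 96*(23 + √6) = 2208 + 96*√6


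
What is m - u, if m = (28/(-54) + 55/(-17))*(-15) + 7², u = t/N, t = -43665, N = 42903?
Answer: 25849403/243117 ≈ 106.32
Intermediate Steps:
u = -14555/14301 (u = -43665/42903 = -43665*1/42903 = -14555/14301 ≈ -1.0178)
m = 16112/153 (m = (28*(-1/54) + 55*(-1/17))*(-15) + 49 = (-14/27 - 55/17)*(-15) + 49 = -1723/459*(-15) + 49 = 8615/153 + 49 = 16112/153 ≈ 105.31)
m - u = 16112/153 - 1*(-14555/14301) = 16112/153 + 14555/14301 = 25849403/243117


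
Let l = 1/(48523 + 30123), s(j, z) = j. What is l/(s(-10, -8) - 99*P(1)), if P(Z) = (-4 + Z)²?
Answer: -1/70860046 ≈ -1.4112e-8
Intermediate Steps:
l = 1/78646 ≈ 1.2715e-5
l/(s(-10, -8) - 99*P(1)) = 1/(78646*(-10 - 99*(-4 + 1)²)) = 1/(78646*(-10 - 99*(-3)²)) = 1/(78646*(-10 - 99*9)) = 1/(78646*(-10 - 891)) = (1/78646)/(-901) = (1/78646)*(-1/901) = -1/70860046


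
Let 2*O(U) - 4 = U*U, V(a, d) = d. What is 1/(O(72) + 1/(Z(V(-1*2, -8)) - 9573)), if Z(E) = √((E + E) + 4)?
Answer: 237720222981/616646233580353 + 2*I*√3/616646233580353 ≈ 0.00038551 + 5.6177e-15*I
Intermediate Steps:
Z(E) = √(4 + 2*E) (Z(E) = √(2*E + 4) = √(4 + 2*E))
O(U) = 2 + U²/2 (O(U) = 2 + (U*U)/2 = 2 + U²/2)
1/(O(72) + 1/(Z(V(-1*2, -8)) - 9573)) = 1/((2 + (½)*72²) + 1/(√(4 + 2*(-8)) - 9573)) = 1/((2 + (½)*5184) + 1/(√(4 - 16) - 9573)) = 1/((2 + 2592) + 1/(√(-12) - 9573)) = 1/(2594 + 1/(2*I*√3 - 9573)) = 1/(2594 + 1/(-9573 + 2*I*√3))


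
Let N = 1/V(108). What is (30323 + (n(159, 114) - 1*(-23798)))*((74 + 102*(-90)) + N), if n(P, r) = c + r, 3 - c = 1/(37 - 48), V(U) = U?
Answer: -21731228359/44 ≈ -4.9389e+8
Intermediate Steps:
N = 1/108 ≈ 0.0092593
c = 34/11 (c = 3 - 1/(37 - 48) = 3 - 1/(-11) = 3 - 1*(-1/11) = 3 + 1/11 = 34/11 ≈ 3.0909)
n(P, r) = 34/11 + r
(30323 + (n(159, 114) - 1*(-23798)))*((74 + 102*(-90)) + N) = (30323 + ((34/11 + 114) - 1*(-23798)))*((74 + 102*(-90)) + 1/108) = (30323 + (1288/11 + 23798))*((74 - 9180) + 1/108) = (30323 + 263066/11)*(-9106 + 1/108) = (596619/11)*(-983447/108) = -21731228359/44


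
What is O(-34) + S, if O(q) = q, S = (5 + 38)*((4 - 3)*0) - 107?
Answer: -141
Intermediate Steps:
S = -107 (S = 43*(1*0) - 107 = 43*0 - 107 = 0 - 107 = -107)
O(-34) + S = -34 - 107 = -141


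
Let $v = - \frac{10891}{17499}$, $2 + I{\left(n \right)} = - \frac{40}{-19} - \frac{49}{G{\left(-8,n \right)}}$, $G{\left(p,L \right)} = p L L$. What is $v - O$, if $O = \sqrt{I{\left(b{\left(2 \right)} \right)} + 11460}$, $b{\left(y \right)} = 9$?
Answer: $- \frac{10891}{17499} - \frac{\sqrt{5361714386}}{684} \approx -107.67$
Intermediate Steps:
$G{\left(p,L \right)} = p L^{2}$ ($G{\left(p,L \right)} = L p L = p L^{2}$)
$I{\left(n \right)} = \frac{2}{19} + \frac{49}{8 n^{2}}$ ($I{\left(n \right)} = -2 - \left(- \frac{40}{19} + 49 \left(- \frac{1}{8 n^{2}}\right)\right) = -2 + \left(\frac{40}{19} + \frac{49}{8 n^{2}}\right) = \frac{2}{19} + \frac{49}{8 n^{2}}$)
$v = - \frac{10891}{17499}$ ($v = \left(-10891\right) \frac{1}{17499} = - \frac{10891}{17499} \approx -0.62238$)
$O = \frac{\sqrt{5361714386}}{684}$ ($O = \sqrt{\left(\frac{2}{19} + \frac{49}{8 \cdot 81}\right) + 11460} = \sqrt{\left(\frac{2}{19} + \frac{49}{8} \cdot \frac{1}{81}\right) + 11460} = \sqrt{\left(\frac{2}{19} + \frac{49}{648}\right) + 11460} = \sqrt{\frac{2227}{12312} + 11460} = \sqrt{\frac{141097747}{12312}} = \frac{\sqrt{5361714386}}{684} \approx 107.05$)
$v - O = - \frac{10891}{17499} - \frac{\sqrt{5361714386}}{684}$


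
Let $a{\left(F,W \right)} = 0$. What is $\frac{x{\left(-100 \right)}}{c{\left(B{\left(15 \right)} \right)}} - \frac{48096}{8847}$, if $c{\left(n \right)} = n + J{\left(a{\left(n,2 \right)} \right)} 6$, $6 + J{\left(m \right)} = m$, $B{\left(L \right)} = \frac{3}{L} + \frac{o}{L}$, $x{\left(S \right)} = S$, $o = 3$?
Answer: $- \frac{229866}{87487} \approx -2.6274$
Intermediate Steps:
$B{\left(L \right)} = \frac{6}{L}$ ($B{\left(L \right)} = \frac{3}{L} + \frac{3}{L} = \frac{6}{L}$)
$J{\left(m \right)} = -6 + m$
$c{\left(n \right)} = -36 + n$ ($c{\left(n \right)} = n + \left(-6 + 0\right) 6 = n - 36 = -36 + n$)
$\frac{x{\left(-100 \right)}}{c{\left(B{\left(15 \right)} \right)}} - \frac{48096}{8847} = - \frac{100}{-36 + \frac{6}{15}} - \frac{48096}{8847} = - \frac{100}{-36 + 6 \cdot \frac{1}{15}} - \frac{5344}{983} = - \frac{100}{-36 + \frac{2}{5}} - \frac{5344}{983} = - \frac{100}{- \frac{178}{5}} - \frac{5344}{983} = \left(-100\right) \left(- \frac{5}{178}\right) - \frac{5344}{983} = \frac{250}{89} - \frac{5344}{983} = - \frac{229866}{87487}$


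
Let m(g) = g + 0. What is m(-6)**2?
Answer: 36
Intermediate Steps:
m(g) = g
m(-6)**2 = (-6)**2 = 36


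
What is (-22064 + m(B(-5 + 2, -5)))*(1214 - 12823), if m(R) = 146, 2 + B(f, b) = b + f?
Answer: 254446062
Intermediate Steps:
B(f, b) = -2 + b + f (B(f, b) = -2 + (b + f) = -2 + b + f)
(-22064 + m(B(-5 + 2, -5)))*(1214 - 12823) = (-22064 + 146)*(1214 - 12823) = -21918*(-11609) = 254446062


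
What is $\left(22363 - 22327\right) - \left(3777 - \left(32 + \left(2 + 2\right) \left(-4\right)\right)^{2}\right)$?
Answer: $-3485$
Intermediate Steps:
$\left(22363 - 22327\right) - \left(3777 - \left(32 + \left(2 + 2\right) \left(-4\right)\right)^{2}\right) = 36 - \left(3777 - \left(32 + 4 \left(-4\right)\right)^{2}\right) = 36 - \left(3777 - \left(32 - 16\right)^{2}\right) = 36 - \left(3777 - 16^{2}\right) = 36 + \left(-3777 + 256\right) = 36 - 3521 = -3485$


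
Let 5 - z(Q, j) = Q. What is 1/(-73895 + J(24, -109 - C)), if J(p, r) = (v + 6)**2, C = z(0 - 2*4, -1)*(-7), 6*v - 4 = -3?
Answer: -36/2658851 ≈ -1.3540e-5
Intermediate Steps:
v = 1/6 (v = 2/3 + (1/6)*(-3) = 2/3 - 1/2 = 1/6 ≈ 0.16667)
z(Q, j) = 5 - Q
C = -91 (C = (5 - (0 - 2*4))*(-7) = (5 - (0 - 8))*(-7) = (5 - 1*(-8))*(-7) = (5 + 8)*(-7) = 13*(-7) = -91)
J(p, r) = 1369/36 (J(p, r) = (1/6 + 6)**2 = (37/6)**2 = 1369/36)
1/(-73895 + J(24, -109 - C)) = 1/(-73895 + 1369/36) = 1/(-2658851/36) = -36/2658851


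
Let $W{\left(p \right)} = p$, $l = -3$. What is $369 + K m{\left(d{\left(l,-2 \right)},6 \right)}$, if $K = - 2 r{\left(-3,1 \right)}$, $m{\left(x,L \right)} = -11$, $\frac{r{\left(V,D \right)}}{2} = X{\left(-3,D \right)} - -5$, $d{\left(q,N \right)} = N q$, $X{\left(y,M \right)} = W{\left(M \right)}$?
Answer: $633$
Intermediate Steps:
$X{\left(y,M \right)} = M$
$r{\left(V,D \right)} = 10 + 2 D$ ($r{\left(V,D \right)} = 2 \left(D - -5\right) = 2 \left(D + 5\right) = 2 \left(5 + D\right) = 10 + 2 D$)
$K = -24$ ($K = - 2 \left(10 + 2 \cdot 1\right) = - 2 \left(10 + 2\right) = \left(-2\right) 12 = -24$)
$369 + K m{\left(d{\left(l,-2 \right)},6 \right)} = 369 - -264 = 369 + 264 = 633$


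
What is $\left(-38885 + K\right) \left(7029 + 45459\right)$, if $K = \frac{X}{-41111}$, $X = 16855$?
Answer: $- \frac{83908266307920}{41111} \approx -2.041 \cdot 10^{9}$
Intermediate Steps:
$K = - \frac{16855}{41111}$ ($K = \frac{16855}{-41111} = 16855 \left(- \frac{1}{41111}\right) = - \frac{16855}{41111} \approx -0.40999$)
$\left(-38885 + K\right) \left(7029 + 45459\right) = \left(-38885 - \frac{16855}{41111}\right) \left(7029 + 45459\right) = \left(- \frac{1598618090}{41111}\right) 52488 = - \frac{83908266307920}{41111}$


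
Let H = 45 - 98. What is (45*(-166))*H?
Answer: 395910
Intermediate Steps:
H = -53
(45*(-166))*H = (45*(-166))*(-53) = -7470*(-53) = 395910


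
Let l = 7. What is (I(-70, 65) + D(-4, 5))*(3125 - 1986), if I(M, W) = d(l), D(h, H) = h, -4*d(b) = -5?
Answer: -12529/4 ≈ -3132.3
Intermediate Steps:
d(b) = 5/4 (d(b) = -¼*(-5) = 5/4)
I(M, W) = 5/4
(I(-70, 65) + D(-4, 5))*(3125 - 1986) = (5/4 - 4)*(3125 - 1986) = -11/4*1139 = -12529/4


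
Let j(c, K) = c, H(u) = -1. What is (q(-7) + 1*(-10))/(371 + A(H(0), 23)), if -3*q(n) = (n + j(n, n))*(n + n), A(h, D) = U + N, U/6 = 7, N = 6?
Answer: -226/1257 ≈ -0.17979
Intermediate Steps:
U = 42 (U = 6*7 = 42)
A(h, D) = 48 (A(h, D) = 42 + 6 = 48)
q(n) = -4*n**2/3 (q(n) = -(n + n)*(n + n)/3 = -2*n*2*n/3 = -4*n**2/3)
(q(-7) + 1*(-10))/(371 + A(H(0), 23)) = (-4/3*(-7)**2 + 1*(-10))/(371 + 48) = (-4/3*49 - 10)/419 = (-196/3 - 10)*(1/419) = -226/3*1/419 = -226/1257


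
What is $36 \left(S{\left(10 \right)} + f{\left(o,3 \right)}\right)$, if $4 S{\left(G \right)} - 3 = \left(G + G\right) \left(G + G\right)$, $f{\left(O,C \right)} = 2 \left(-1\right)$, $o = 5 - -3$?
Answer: $3555$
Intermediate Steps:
$o = 8$ ($o = 5 + 3 = 8$)
$f{\left(O,C \right)} = -2$
$S{\left(G \right)} = \frac{3}{4} + G^{2}$ ($S{\left(G \right)} = \frac{3}{4} + \frac{\left(G + G\right) \left(G + G\right)}{4} = \frac{3}{4} + \frac{2 G 2 G}{4} = \frac{3}{4} + \frac{4 G^{2}}{4} = \frac{3}{4} + G^{2}$)
$36 \left(S{\left(10 \right)} + f{\left(o,3 \right)}\right) = 36 \left(\left(\frac{3}{4} + 10^{2}\right) - 2\right) = 36 \left(\left(\frac{3}{4} + 100\right) - 2\right) = 36 \left(\frac{403}{4} - 2\right) = 36 \cdot \frac{395}{4} = 3555$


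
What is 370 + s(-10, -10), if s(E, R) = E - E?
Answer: 370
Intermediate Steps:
s(E, R) = 0
370 + s(-10, -10) = 370 + 0 = 370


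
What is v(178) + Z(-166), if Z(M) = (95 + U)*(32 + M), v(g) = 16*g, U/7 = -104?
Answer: 87670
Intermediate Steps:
U = -728 (U = 7*(-104) = -728)
Z(M) = -20256 - 633*M (Z(M) = (95 - 728)*(32 + M) = -633*(32 + M) = -20256 - 633*M)
v(178) + Z(-166) = 16*178 + (-20256 - 633*(-166)) = 2848 + (-20256 + 105078) = 2848 + 84822 = 87670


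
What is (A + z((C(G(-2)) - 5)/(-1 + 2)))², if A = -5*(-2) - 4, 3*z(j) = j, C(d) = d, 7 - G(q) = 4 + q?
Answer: 36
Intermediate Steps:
G(q) = 3 - q (G(q) = 7 - (4 + q) = 7 + (-4 - q) = 3 - q)
z(j) = j/3
A = 6 (A = 10 - 4 = 6)
(A + z((C(G(-2)) - 5)/(-1 + 2)))² = (6 + (((3 - 1*(-2)) - 5)/(-1 + 2))/3)² = (6 + (((3 + 2) - 5)/1)/3)² = (6 + ((5 - 5)*1)/3)² = (6 + (0*1)/3)² = (6 + (⅓)*0)² = (6 + 0)² = 6² = 36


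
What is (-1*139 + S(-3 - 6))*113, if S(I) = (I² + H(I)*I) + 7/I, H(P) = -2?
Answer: -41471/9 ≈ -4607.9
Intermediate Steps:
S(I) = I² - 2*I + 7/I (S(I) = (I² - 2*I) + 7/I = I² - 2*I + 7/I)
(-1*139 + S(-3 - 6))*113 = (-1*139 + (7 + (-3 - 6)²*(-2 + (-3 - 6)))/(-3 - 6))*113 = (-139 + (7 + (-9)²*(-2 - 9))/(-9))*113 = (-139 - (7 + 81*(-11))/9)*113 = (-139 - (7 - 891)/9)*113 = (-139 - ⅑*(-884))*113 = (-139 + 884/9)*113 = -367/9*113 = -41471/9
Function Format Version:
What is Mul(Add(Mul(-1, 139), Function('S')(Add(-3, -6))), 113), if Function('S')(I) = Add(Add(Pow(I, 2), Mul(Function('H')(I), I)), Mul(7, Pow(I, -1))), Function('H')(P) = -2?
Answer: Rational(-41471, 9) ≈ -4607.9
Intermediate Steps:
Function('S')(I) = Add(Pow(I, 2), Mul(-2, I), Mul(7, Pow(I, -1))) (Function('S')(I) = Add(Add(Pow(I, 2), Mul(-2, I)), Mul(7, Pow(I, -1))) = Add(Pow(I, 2), Mul(-2, I), Mul(7, Pow(I, -1))))
Mul(Add(Mul(-1, 139), Function('S')(Add(-3, -6))), 113) = Mul(Add(Mul(-1, 139), Mul(Pow(Add(-3, -6), -1), Add(7, Mul(Pow(Add(-3, -6), 2), Add(-2, Add(-3, -6)))))), 113) = Mul(Add(-139, Mul(Pow(-9, -1), Add(7, Mul(Pow(-9, 2), Add(-2, -9))))), 113) = Mul(Add(-139, Mul(Rational(-1, 9), Add(7, Mul(81, -11)))), 113) = Mul(Add(-139, Mul(Rational(-1, 9), Add(7, -891))), 113) = Mul(Add(-139, Mul(Rational(-1, 9), -884)), 113) = Mul(Add(-139, Rational(884, 9)), 113) = Mul(Rational(-367, 9), 113) = Rational(-41471, 9)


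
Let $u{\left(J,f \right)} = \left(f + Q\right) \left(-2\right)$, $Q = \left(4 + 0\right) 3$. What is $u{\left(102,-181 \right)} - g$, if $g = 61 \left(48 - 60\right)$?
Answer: $1070$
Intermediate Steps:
$g = -732$ ($g = 61 \left(-12\right) = -732$)
$Q = 12$ ($Q = 4 \cdot 3 = 12$)
$u{\left(J,f \right)} = -24 - 2 f$ ($u{\left(J,f \right)} = \left(f + 12\right) \left(-2\right) = \left(12 + f\right) \left(-2\right) = -24 - 2 f$)
$u{\left(102,-181 \right)} - g = \left(-24 - -362\right) - -732 = \left(-24 + 362\right) + 732 = 338 + 732 = 1070$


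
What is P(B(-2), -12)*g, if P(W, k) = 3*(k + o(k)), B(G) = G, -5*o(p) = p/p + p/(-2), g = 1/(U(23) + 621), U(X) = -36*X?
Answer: 67/345 ≈ 0.19420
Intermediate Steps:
g = -1/207 (g = 1/(-36*23 + 621) = 1/(-828 + 621) = 1/(-207) = -1/207 ≈ -0.0048309)
o(p) = -⅕ + p/10 (o(p) = -(p/p + p/(-2))/5 = -(1 + p*(-½))/5 = -(1 - p/2)/5 = -⅕ + p/10)
P(W, k) = -⅗ + 33*k/10 (P(W, k) = 3*(k + (-⅕ + k/10)) = 3*(-⅕ + 11*k/10) = -⅗ + 33*k/10)
P(B(-2), -12)*g = (-⅗ + (33/10)*(-12))*(-1/207) = (-⅗ - 198/5)*(-1/207) = -201/5*(-1/207) = 67/345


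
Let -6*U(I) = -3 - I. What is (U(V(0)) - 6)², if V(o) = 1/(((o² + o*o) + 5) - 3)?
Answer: 4225/144 ≈ 29.340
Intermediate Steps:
V(o) = 1/(2 + 2*o²) (V(o) = 1/(((o² + o²) + 5) - 3) = 1/((2*o² + 5) - 3) = 1/((5 + 2*o²) - 3) = 1/(2 + 2*o²))
U(I) = ½ + I/6 (U(I) = -(-3 - I)/6 = ½ + I/6)
(U(V(0)) - 6)² = ((½ + (1/(2*(1 + 0²)))/6) - 6)² = ((½ + (1/(2*(1 + 0)))/6) - 6)² = ((½ + ((½)/1)/6) - 6)² = ((½ + ((½)*1)/6) - 6)² = ((½ + (⅙)*(½)) - 6)² = ((½ + 1/12) - 6)² = (7/12 - 6)² = (-65/12)² = 4225/144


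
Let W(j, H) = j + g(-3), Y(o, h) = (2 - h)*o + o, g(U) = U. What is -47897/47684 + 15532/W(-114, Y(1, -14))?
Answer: -4415573/33012 ≈ -133.76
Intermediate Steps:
Y(o, h) = o + o*(2 - h) (Y(o, h) = o*(2 - h) + o = o + o*(2 - h))
W(j, H) = -3 + j (W(j, H) = j - 3 = -3 + j)
-47897/47684 + 15532/W(-114, Y(1, -14)) = -47897/47684 + 15532/(-3 - 114) = -47897*1/47684 + 15532/(-117) = -47897/47684 + 15532*(-1/117) = -47897/47684 - 15532/117 = -4415573/33012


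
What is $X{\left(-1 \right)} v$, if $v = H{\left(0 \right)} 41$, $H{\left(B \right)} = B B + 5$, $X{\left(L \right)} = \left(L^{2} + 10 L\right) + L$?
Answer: $-2050$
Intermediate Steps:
$X{\left(L \right)} = L^{2} + 11 L$
$H{\left(B \right)} = 5 + B^{2}$ ($H{\left(B \right)} = B^{2} + 5 = 5 + B^{2}$)
$v = 205$ ($v = \left(5 + 0^{2}\right) 41 = \left(5 + 0\right) 41 = 5 \cdot 41 = 205$)
$X{\left(-1 \right)} v = - (11 - 1) 205 = \left(-1\right) 10 \cdot 205 = \left(-10\right) 205 = -2050$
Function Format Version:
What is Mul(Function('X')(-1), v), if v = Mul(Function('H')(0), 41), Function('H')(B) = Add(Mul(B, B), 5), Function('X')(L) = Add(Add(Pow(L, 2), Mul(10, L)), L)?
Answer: -2050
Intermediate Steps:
Function('X')(L) = Add(Pow(L, 2), Mul(11, L))
Function('H')(B) = Add(5, Pow(B, 2)) (Function('H')(B) = Add(Pow(B, 2), 5) = Add(5, Pow(B, 2)))
v = 205 (v = Mul(Add(5, Pow(0, 2)), 41) = Mul(Add(5, 0), 41) = Mul(5, 41) = 205)
Mul(Function('X')(-1), v) = Mul(Mul(-1, Add(11, -1)), 205) = Mul(Mul(-1, 10), 205) = Mul(-10, 205) = -2050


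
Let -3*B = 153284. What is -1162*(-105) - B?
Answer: 519314/3 ≈ 1.7310e+5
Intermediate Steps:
B = -153284/3 (B = -1/3*153284 = -153284/3 ≈ -51095.)
-1162*(-105) - B = -1162*(-105) - 1*(-153284/3) = 122010 + 153284/3 = 519314/3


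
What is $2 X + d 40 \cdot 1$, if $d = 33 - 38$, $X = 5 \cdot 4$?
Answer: $-160$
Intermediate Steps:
$X = 20$
$d = -5$ ($d = 33 - 38 = -5$)
$2 X + d 40 \cdot 1 = 2 \cdot 20 - 5 \cdot 40 \cdot 1 = 40 - 200 = -160$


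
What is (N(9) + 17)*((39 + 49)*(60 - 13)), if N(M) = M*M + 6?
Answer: 430144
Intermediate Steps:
N(M) = 6 + M² (N(M) = M² + 6 = 6 + M²)
(N(9) + 17)*((39 + 49)*(60 - 13)) = ((6 + 9²) + 17)*((39 + 49)*(60 - 13)) = ((6 + 81) + 17)*(88*47) = (87 + 17)*4136 = 104*4136 = 430144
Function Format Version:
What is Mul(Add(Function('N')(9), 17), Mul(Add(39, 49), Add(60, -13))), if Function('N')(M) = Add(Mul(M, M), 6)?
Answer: 430144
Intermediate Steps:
Function('N')(M) = Add(6, Pow(M, 2)) (Function('N')(M) = Add(Pow(M, 2), 6) = Add(6, Pow(M, 2)))
Mul(Add(Function('N')(9), 17), Mul(Add(39, 49), Add(60, -13))) = Mul(Add(Add(6, Pow(9, 2)), 17), Mul(Add(39, 49), Add(60, -13))) = Mul(Add(Add(6, 81), 17), Mul(88, 47)) = Mul(Add(87, 17), 4136) = Mul(104, 4136) = 430144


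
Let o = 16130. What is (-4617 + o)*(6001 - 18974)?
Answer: -149358149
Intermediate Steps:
(-4617 + o)*(6001 - 18974) = (-4617 + 16130)*(6001 - 18974) = 11513*(-12973) = -149358149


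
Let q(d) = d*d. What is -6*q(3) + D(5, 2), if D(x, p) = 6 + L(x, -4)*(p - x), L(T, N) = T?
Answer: -63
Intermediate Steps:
D(x, p) = 6 + x*(p - x)
q(d) = d²
-6*q(3) + D(5, 2) = -6*3² + (6 - 1*5² + 2*5) = -6*9 + (6 - 1*25 + 10) = -54 + (6 - 25 + 10) = -54 - 9 = -63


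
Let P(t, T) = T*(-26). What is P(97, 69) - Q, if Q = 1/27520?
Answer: -49370881/27520 ≈ -1794.0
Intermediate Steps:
P(t, T) = -26*T
Q = 1/27520 ≈ 3.6337e-5
P(97, 69) - Q = -26*69 - 1*1/27520 = -1794 - 1/27520 = -49370881/27520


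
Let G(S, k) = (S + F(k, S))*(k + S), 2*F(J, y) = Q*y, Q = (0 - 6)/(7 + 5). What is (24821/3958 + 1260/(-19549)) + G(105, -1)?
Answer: 634181013629/77374942 ≈ 8196.2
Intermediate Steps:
Q = -½ (Q = -6/12 = -6*1/12 = -½ ≈ -0.50000)
F(J, y) = -y/4 (F(J, y) = (-y/2)/2 = -y/4)
G(S, k) = 3*S*(S + k)/4 (G(S, k) = (S - S/4)*(k + S) = (3*S/4)*(S + k) = 3*S*(S + k)/4)
(24821/3958 + 1260/(-19549)) + G(105, -1) = (24821/3958 + 1260/(-19549)) + (¾)*105*(105 - 1) = (24821*(1/3958) + 1260*(-1/19549)) + (¾)*105*104 = (24821/3958 - 1260/19549) + 8190 = 480238649/77374942 + 8190 = 634181013629/77374942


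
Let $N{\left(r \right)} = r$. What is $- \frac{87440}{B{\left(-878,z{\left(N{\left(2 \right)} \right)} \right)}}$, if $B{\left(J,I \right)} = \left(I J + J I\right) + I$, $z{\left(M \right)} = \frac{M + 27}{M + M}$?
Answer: $\frac{69952}{10179} \approx 6.8722$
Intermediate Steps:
$z{\left(M \right)} = \frac{27 + M}{2 M}$
$B{\left(J,I \right)} = I + 2 I J$ ($B{\left(J,I \right)} = \left(I J + I J\right) + I = 2 I J + I = I + 2 I J$)
$- \frac{87440}{B{\left(-878,z{\left(N{\left(2 \right)} \right)} \right)}} = - \frac{87440}{\frac{27 + 2}{2 \cdot 2} \left(1 + 2 \left(-878\right)\right)} = - \frac{87440}{\frac{1}{2} \cdot \frac{1}{2} \cdot 29 \left(1 - 1756\right)} = - \frac{87440}{\frac{29}{4} \left(-1755\right)} = - \frac{87440}{- \frac{50895}{4}} = \left(-87440\right) \left(- \frac{4}{50895}\right) = \frac{69952}{10179}$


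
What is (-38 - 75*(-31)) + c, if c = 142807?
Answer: 145094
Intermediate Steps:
(-38 - 75*(-31)) + c = (-38 - 75*(-31)) + 142807 = (-38 + 2325) + 142807 = 2287 + 142807 = 145094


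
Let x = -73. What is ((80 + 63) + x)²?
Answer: 4900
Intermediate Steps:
((80 + 63) + x)² = ((80 + 63) - 73)² = (143 - 73)² = 70² = 4900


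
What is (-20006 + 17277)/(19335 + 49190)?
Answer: -2729/68525 ≈ -0.039825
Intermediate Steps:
(-20006 + 17277)/(19335 + 49190) = -2729/68525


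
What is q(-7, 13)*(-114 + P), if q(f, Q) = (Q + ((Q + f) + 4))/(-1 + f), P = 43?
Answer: 1633/8 ≈ 204.13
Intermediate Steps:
q(f, Q) = (4 + f + 2*Q)/(-1 + f) (q(f, Q) = (Q + (4 + Q + f))/(-1 + f) = (4 + f + 2*Q)/(-1 + f))
q(-7, 13)*(-114 + P) = ((4 - 7 + 2*13)/(-1 - 7))*(-114 + 43) = ((4 - 7 + 26)/(-8))*(-71) = -1/8*23*(-71) = -23/8*(-71) = 1633/8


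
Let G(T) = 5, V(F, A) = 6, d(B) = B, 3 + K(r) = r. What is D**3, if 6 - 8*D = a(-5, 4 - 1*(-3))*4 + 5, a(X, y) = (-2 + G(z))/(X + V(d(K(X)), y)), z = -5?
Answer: -1331/512 ≈ -2.5996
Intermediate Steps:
K(r) = -3 + r
a(X, y) = 3/(6 + X) (a(X, y) = (-2 + 5)/(X + 6) = 3/(6 + X))
D = -11/8 (D = 3/4 - ((3/(6 - 5))*4 + 5)/8 = 3/4 - ((3/1)*4 + 5)/8 = 3/4 - ((3*1)*4 + 5)/8 = 3/4 - (3*4 + 5)/8 = 3/4 - (12 + 5)/8 = 3/4 - 1/8*17 = 3/4 - 17/8 = -11/8 ≈ -1.3750)
D**3 = (-11/8)**3 = -1331/512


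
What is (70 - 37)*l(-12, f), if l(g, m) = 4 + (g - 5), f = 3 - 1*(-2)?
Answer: -429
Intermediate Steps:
f = 5 (f = 3 + 2 = 5)
l(g, m) = -1 + g (l(g, m) = 4 + (-5 + g) = -1 + g)
(70 - 37)*l(-12, f) = (70 - 37)*(-1 - 12) = 33*(-13) = -429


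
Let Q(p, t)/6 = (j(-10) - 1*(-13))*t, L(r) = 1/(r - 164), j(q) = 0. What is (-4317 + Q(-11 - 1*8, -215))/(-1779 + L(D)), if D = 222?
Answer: 1223046/103181 ≈ 11.853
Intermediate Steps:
L(r) = 1/(-164 + r)
Q(p, t) = 78*t (Q(p, t) = 6*((0 - 1*(-13))*t) = 6*((0 + 13)*t) = 6*(13*t) = 78*t)
(-4317 + Q(-11 - 1*8, -215))/(-1779 + L(D)) = (-4317 + 78*(-215))/(-1779 + 1/(-164 + 222)) = (-4317 - 16770)/(-1779 + 1/58) = -21087/(-1779 + 1/58) = -21087/(-103181/58) = -21087*(-58/103181) = 1223046/103181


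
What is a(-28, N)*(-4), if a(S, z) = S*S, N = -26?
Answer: -3136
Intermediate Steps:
a(S, z) = S²
a(-28, N)*(-4) = (-28)²*(-4) = 784*(-4) = -3136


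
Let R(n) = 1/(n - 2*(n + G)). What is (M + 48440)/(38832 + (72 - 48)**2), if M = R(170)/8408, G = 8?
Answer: 75754734719/61629698304 ≈ 1.2292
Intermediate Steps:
R(n) = 1/(-16 - n) (R(n) = 1/(n - 2*(n + 8)) = 1/(n - 2*(8 + n)) = 1/(n + (-16 - 2*n)) = 1/(-16 - n))
M = -1/1563888 (M = -1/(16 + 170)/8408 = -1/186*(1/8408) = -1*1/186*(1/8408) = -1/186*1/8408 = -1/1563888 ≈ -6.3943e-7)
(M + 48440)/(38832 + (72 - 48)**2) = (-1/1563888 + 48440)/(38832 + (72 - 48)**2) = 75754734719/(1563888*(38832 + 24**2)) = 75754734719/(1563888*(38832 + 576)) = (75754734719/1563888)/39408 = (75754734719/1563888)*(1/39408) = 75754734719/61629698304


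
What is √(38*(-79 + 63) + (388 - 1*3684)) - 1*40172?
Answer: -40172 + 8*I*√61 ≈ -40172.0 + 62.482*I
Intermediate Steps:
√(38*(-79 + 63) + (388 - 1*3684)) - 1*40172 = √(38*(-16) + (388 - 3684)) - 40172 = √(-608 - 3296) - 40172 = √(-3904) - 40172 = 8*I*√61 - 40172 = -40172 + 8*I*√61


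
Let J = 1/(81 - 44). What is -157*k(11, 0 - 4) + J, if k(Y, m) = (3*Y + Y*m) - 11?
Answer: 127799/37 ≈ 3454.0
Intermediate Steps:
k(Y, m) = -11 + 3*Y + Y*m
J = 1/37 ≈ 0.027027
-157*k(11, 0 - 4) + J = -157*(-11 + 3*11 + 11*(0 - 4)) + 1/37 = -157*(-11 + 33 + 11*(-4)) + 1/37 = -157*(-11 + 33 - 44) + 1/37 = -157*(-22) + 1/37 = 3454 + 1/37 = 127799/37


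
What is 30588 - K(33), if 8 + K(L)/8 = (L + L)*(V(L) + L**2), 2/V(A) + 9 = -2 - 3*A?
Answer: -2721652/5 ≈ -5.4433e+5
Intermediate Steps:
V(A) = 2/(-11 - 3*A) (V(A) = 2/(-9 + (-2 - 3*A)) = 2/(-11 - 3*A))
K(L) = -64 + 16*L*(L**2 - 2/(11 + 3*L)) (K(L) = -64 + 8*((L + L)*(-2/(11 + 3*L) + L**2)) = -64 + 8*((2*L)*(L**2 - 2/(11 + 3*L))) = -64 + 8*(2*L*(L**2 - 2/(11 + 3*L))) = -64 + 16*L*(L**2 - 2/(11 + 3*L)))
30588 - K(33) = 30588 - 16*(-2*33 + (-4 + 33**3)*(11 + 3*33))/(11 + 3*33) = 30588 - 16*(-66 + (-4 + 35937)*(11 + 99))/(11 + 99) = 30588 - 16*(-66 + 35933*110)/110 = 30588 - 16*(-66 + 3952630)/110 = 30588 - 16*3952564/110 = 30588 - 1*2874592/5 = 30588 - 2874592/5 = -2721652/5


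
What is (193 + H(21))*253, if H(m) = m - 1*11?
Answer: 51359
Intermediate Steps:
H(m) = -11 + m (H(m) = m - 11 = -11 + m)
(193 + H(21))*253 = (193 + (-11 + 21))*253 = (193 + 10)*253 = 203*253 = 51359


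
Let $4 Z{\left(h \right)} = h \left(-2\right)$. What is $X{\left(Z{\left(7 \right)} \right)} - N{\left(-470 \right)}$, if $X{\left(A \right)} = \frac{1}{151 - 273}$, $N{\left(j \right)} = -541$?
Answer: $\frac{66001}{122} \approx 540.99$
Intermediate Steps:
$Z{\left(h \right)} = - \frac{h}{2}$ ($Z{\left(h \right)} = \frac{h \left(-2\right)}{4} = \frac{\left(-2\right) h}{4} = - \frac{h}{2}$)
$X{\left(A \right)} = - \frac{1}{122}$ ($X{\left(A \right)} = \frac{1}{-122} = - \frac{1}{122}$)
$X{\left(Z{\left(7 \right)} \right)} - N{\left(-470 \right)} = - \frac{1}{122} - -541 = - \frac{1}{122} + 541 = \frac{66001}{122}$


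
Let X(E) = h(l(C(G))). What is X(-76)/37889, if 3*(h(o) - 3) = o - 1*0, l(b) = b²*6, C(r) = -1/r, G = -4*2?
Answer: 97/1212448 ≈ 8.0003e-5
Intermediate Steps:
G = -8
l(b) = 6*b²
h(o) = 3 + o/3 (h(o) = 3 + (o - 1*0)/3 = 3 + (o + 0)/3 = 3 + o/3)
X(E) = 97/32 (X(E) = 3 + (6*(-1/(-8))²)/3 = 3 + (6*(-1*(-⅛))²)/3 = 3 + (6*(⅛)²)/3 = 3 + (6*(1/64))/3 = 3 + (⅓)*(3/32) = 3 + 1/32 = 97/32)
X(-76)/37889 = (97/32)/37889 = (97/32)*(1/37889) = 97/1212448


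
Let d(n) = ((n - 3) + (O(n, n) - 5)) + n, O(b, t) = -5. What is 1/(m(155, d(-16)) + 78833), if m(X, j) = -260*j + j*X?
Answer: 1/83558 ≈ 1.1968e-5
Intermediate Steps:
d(n) = -13 + 2*n (d(n) = ((n - 3) + (-5 - 5)) + n = ((-3 + n) - 10) + n = (-13 + n) + n = -13 + 2*n)
m(X, j) = -260*j + X*j
1/(m(155, d(-16)) + 78833) = 1/((-13 + 2*(-16))*(-260 + 155) + 78833) = 1/((-13 - 32)*(-105) + 78833) = 1/(-45*(-105) + 78833) = 1/(4725 + 78833) = 1/83558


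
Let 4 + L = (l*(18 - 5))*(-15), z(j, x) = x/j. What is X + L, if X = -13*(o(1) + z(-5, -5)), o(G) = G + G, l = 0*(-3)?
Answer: -43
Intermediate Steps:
l = 0
o(G) = 2*G
X = -39 (X = -13*(2*1 - 5/(-5)) = -13*(2 - 5*(-⅕)) = -13*(2 + 1) = -13*3 = -39)
L = -4 (L = -4 + (0*(18 - 5))*(-15) = -4 + (0*13)*(-15) = -4 + 0*(-15) = -4 + 0 = -4)
X + L = -39 - 4 = -43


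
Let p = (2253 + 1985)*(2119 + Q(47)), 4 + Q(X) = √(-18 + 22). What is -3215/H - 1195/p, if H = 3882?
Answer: -7212280970/8707176543 ≈ -0.82831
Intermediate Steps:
Q(X) = -2 (Q(X) = -4 + √(-18 + 22) = -4 + √4 = -4 + 2 = -2)
p = 8971846 (p = (2253 + 1985)*(2119 - 2) = 4238*2117 = 8971846)
-3215/H - 1195/p = -3215/3882 - 1195/8971846 = -7212280970/8707176543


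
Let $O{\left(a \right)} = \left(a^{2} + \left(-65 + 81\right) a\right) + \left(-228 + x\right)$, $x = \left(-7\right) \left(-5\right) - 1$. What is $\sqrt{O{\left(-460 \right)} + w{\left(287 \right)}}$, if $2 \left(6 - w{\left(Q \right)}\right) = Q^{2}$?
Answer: $\frac{\sqrt{651470}}{2} \approx 403.57$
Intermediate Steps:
$w{\left(Q \right)} = 6 - \frac{Q^{2}}{2}$
$x = 34$ ($x = 35 - 1 = 34$)
$O{\left(a \right)} = -194 + a^{2} + 16 a$ ($O{\left(a \right)} = \left(a^{2} + \left(-65 + 81\right) a\right) + \left(-228 + 34\right) = \left(a^{2} + 16 a\right) - 194 = -194 + a^{2} + 16 a$)
$\sqrt{O{\left(-460 \right)} + w{\left(287 \right)}} = \sqrt{\left(-194 + \left(-460\right)^{2} + 16 \left(-460\right)\right) + \left(6 - \frac{287^{2}}{2}\right)} = \sqrt{\left(-194 + 211600 - 7360\right) + \left(6 - \frac{82369}{2}\right)} = \sqrt{204046 + \left(6 - \frac{82369}{2}\right)} = \sqrt{204046 - \frac{82357}{2}} = \sqrt{\frac{325735}{2}} = \frac{\sqrt{651470}}{2}$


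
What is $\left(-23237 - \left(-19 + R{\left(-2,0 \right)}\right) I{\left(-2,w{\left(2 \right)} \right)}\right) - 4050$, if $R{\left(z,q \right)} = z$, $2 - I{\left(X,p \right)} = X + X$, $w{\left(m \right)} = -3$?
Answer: $-27161$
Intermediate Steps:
$I{\left(X,p \right)} = 2 - 2 X$ ($I{\left(X,p \right)} = 2 - \left(X + X\right) = 2 - 2 X$)
$\left(-23237 - \left(-19 + R{\left(-2,0 \right)}\right) I{\left(-2,w{\left(2 \right)} \right)}\right) - 4050 = \left(-23237 - \left(-19 - 2\right) \left(2 - -4\right)\right) - 4050 = \left(-23237 - - 21 \left(2 + 4\right)\right) - 4050 = \left(-23237 - \left(-21\right) 6\right) - 4050 = \left(-23237 - -126\right) - 4050 = \left(-23237 + 126\right) - 4050 = -23111 - 4050 = -27161$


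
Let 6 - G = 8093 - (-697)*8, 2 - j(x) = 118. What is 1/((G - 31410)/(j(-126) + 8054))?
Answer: -1134/6439 ≈ -0.17611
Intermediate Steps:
j(x) = -116 (j(x) = 2 - 1*118 = 2 - 118 = -116)
G = -13663 (G = 6 - (8093 - (-697)*8) = 6 - (8093 - 1*(-5576)) = 6 - (8093 + 5576) = 6 - 1*13669 = 6 - 13669 = -13663)
1/((G - 31410)/(j(-126) + 8054)) = 1/((-13663 - 31410)/(-116 + 8054)) = 1/(-45073/7938) = 1/(-45073*1/7938) = 1/(-6439/1134) = -1134/6439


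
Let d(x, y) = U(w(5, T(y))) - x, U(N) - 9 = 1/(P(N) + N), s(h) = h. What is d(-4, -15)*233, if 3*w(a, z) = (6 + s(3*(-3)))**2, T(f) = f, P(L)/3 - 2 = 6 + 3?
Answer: 109277/36 ≈ 3035.5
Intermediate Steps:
P(L) = 33 (P(L) = 6 + 3*(6 + 3) = 6 + 3*9 = 6 + 27 = 33)
w(a, z) = 3 (w(a, z) = (6 + 3*(-3))**2/3 = (6 - 9)**2/3 = (1/3)*(-3)**2 = (1/3)*9 = 3)
U(N) = 9 + 1/(33 + N)
d(x, y) = 325/36 - x (d(x, y) = (298 + 9*3)/(33 + 3) - x = (298 + 27)/36 - x = (1/36)*325 - x = 325/36 - x)
d(-4, -15)*233 = (325/36 - 1*(-4))*233 = (325/36 + 4)*233 = (469/36)*233 = 109277/36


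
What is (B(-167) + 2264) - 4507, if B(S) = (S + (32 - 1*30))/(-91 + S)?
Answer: -192843/86 ≈ -2242.4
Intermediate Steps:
B(S) = (2 + S)/(-91 + S) (B(S) = (S + (32 - 30))/(-91 + S) = (S + 2)/(-91 + S) = (2 + S)/(-91 + S))
(B(-167) + 2264) - 4507 = ((2 - 167)/(-91 - 167) + 2264) - 4507 = (-165/(-258) + 2264) - 4507 = (-1/258*(-165) + 2264) - 4507 = (55/86 + 2264) - 4507 = 194759/86 - 4507 = -192843/86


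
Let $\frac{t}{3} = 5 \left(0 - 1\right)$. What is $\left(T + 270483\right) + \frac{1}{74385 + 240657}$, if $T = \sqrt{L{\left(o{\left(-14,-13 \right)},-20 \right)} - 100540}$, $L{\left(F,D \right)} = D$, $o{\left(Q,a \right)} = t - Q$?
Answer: $\frac{85213505287}{315042} + 4 i \sqrt{6285} \approx 2.7048 \cdot 10^{5} + 317.11 i$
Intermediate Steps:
$t = -15$ ($t = 3 \cdot 5 \left(0 - 1\right) = 3 \cdot 5 \left(-1\right) = 3 \left(-5\right) = -15$)
$o{\left(Q,a \right)} = -15 - Q$
$T = 4 i \sqrt{6285}$ ($T = \sqrt{-20 - 100540} = \sqrt{-100560} = 4 i \sqrt{6285} \approx 317.11 i$)
$\left(T + 270483\right) + \frac{1}{74385 + 240657} = \left(4 i \sqrt{6285} + 270483\right) + \frac{1}{74385 + 240657} = \left(270483 + 4 i \sqrt{6285}\right) + \frac{1}{315042} = \frac{85213505287}{315042} + 4 i \sqrt{6285}$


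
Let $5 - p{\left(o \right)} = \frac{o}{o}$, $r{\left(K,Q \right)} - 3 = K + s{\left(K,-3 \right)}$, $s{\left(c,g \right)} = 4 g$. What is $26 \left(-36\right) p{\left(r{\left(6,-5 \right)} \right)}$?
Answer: $-3744$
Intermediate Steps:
$r{\left(K,Q \right)} = -9 + K$ ($r{\left(K,Q \right)} = 3 + \left(K + 4 \left(-3\right)\right) = 3 + \left(K - 12\right) = 3 + \left(-12 + K\right) = -9 + K$)
$p{\left(o \right)} = 4$ ($p{\left(o \right)} = 5 - \frac{o}{o} = 5 - 1 = 4$)
$26 \left(-36\right) p{\left(r{\left(6,-5 \right)} \right)} = 26 \left(-36\right) 4 = \left(-936\right) 4 = -3744$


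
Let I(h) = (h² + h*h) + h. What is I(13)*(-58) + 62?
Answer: -20296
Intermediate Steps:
I(h) = h + 2*h² (I(h) = (h² + h²) + h = 2*h² + h = h + 2*h²)
I(13)*(-58) + 62 = (13*(1 + 2*13))*(-58) + 62 = (13*(1 + 26))*(-58) + 62 = (13*27)*(-58) + 62 = 351*(-58) + 62 = -20358 + 62 = -20296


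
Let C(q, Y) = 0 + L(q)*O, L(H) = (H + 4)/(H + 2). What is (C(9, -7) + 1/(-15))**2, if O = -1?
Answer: 42436/27225 ≈ 1.5587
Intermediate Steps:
L(H) = (4 + H)/(2 + H)
C(q, Y) = -(4 + q)/(2 + q) (C(q, Y) = 0 + ((4 + q)/(2 + q))*(-1) = 0 - (4 + q)/(2 + q) = -(4 + q)/(2 + q))
(C(9, -7) + 1/(-15))**2 = ((-4 - 1*9)/(2 + 9) + 1/(-15))**2 = ((-4 - 9)/11 - 1/15)**2 = ((1/11)*(-13) - 1/15)**2 = (-13/11 - 1/15)**2 = (-206/165)**2 = 42436/27225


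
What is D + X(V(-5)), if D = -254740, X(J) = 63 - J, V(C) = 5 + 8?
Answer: -254690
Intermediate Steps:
V(C) = 13
D + X(V(-5)) = -254740 + (63 - 1*13) = -254740 + (63 - 13) = -254740 + 50 = -254690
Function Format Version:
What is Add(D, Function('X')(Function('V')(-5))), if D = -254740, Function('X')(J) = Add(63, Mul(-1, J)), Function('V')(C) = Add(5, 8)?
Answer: -254690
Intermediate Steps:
Function('V')(C) = 13
Add(D, Function('X')(Function('V')(-5))) = Add(-254740, Add(63, Mul(-1, 13))) = Add(-254740, Add(63, -13)) = Add(-254740, 50) = -254690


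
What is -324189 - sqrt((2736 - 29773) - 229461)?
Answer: -324189 - I*sqrt(256498) ≈ -3.2419e+5 - 506.46*I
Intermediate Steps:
-324189 - sqrt((2736 - 29773) - 229461) = -324189 - sqrt(-27037 - 229461) = -324189 - sqrt(-256498) = -324189 - I*sqrt(256498)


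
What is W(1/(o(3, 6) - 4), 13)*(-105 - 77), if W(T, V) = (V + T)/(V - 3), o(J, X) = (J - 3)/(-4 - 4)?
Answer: -4641/20 ≈ -232.05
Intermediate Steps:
o(J, X) = 3/8 - J/8 (o(J, X) = (-3 + J)/(-8) = (-3 + J)*(-⅛) = 3/8 - J/8)
W(T, V) = (T + V)/(-3 + V)
W(1/(o(3, 6) - 4), 13)*(-105 - 77) = ((1/((3/8 - ⅛*3) - 4) + 13)/(-3 + 13))*(-105 - 77) = ((1/((3/8 - 3/8) - 4) + 13)/10)*(-182) = ((1/(0 - 4) + 13)/10)*(-182) = ((1/(-4) + 13)/10)*(-182) = ((-¼ + 13)/10)*(-182) = ((⅒)*(51/4))*(-182) = (51/40)*(-182) = -4641/20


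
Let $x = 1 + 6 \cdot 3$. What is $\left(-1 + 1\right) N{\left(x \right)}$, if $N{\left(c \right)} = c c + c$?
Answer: $0$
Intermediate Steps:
$x = 19$ ($x = 1 + 18 = 19$)
$N{\left(c \right)} = c + c^{2}$ ($N{\left(c \right)} = c^{2} + c = c + c^{2}$)
$\left(-1 + 1\right) N{\left(x \right)} = \left(-1 + 1\right) 19 \left(1 + 19\right) = 0 \cdot 19 \cdot 20 = 0 \cdot 380 = 0$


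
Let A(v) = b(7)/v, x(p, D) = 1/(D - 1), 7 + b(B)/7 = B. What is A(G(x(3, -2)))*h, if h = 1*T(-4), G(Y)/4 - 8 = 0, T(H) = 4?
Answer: 0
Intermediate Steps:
b(B) = -49 + 7*B
x(p, D) = 1/(-1 + D)
G(Y) = 32 (G(Y) = 32 + 4*0 = 32 + 0 = 32)
h = 4 (h = 1*4 = 4)
A(v) = 0 (A(v) = (-49 + 7*7)/v = (-49 + 49)/v = 0/v = 0)
A(G(x(3, -2)))*h = 0*4 = 0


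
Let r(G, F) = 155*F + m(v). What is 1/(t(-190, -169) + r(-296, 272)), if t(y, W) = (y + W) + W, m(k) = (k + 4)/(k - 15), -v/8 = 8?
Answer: 79/3288988 ≈ 2.4020e-5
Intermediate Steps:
v = -64 (v = -8*8 = -64)
m(k) = (4 + k)/(-15 + k)
t(y, W) = y + 2*W (t(y, W) = (W + y) + W = y + 2*W)
r(G, F) = 60/79 + 155*F (r(G, F) = 155*F + (4 - 64)/(-15 - 64) = 155*F - 60/(-79) = 155*F - 1/79*(-60) = 155*F + 60/79 = 60/79 + 155*F)
1/(t(-190, -169) + r(-296, 272)) = 1/((-190 + 2*(-169)) + (60/79 + 155*272)) = 1/((-190 - 338) + (60/79 + 42160)) = 1/(-528 + 3330700/79) = 1/(3288988/79) = 79/3288988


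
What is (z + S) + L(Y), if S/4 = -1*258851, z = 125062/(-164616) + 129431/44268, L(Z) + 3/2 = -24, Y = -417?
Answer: -78597790805921/75908553 ≈ -1.0354e+6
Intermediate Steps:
L(Z) = -51/2 (L(Z) = -3/2 - 24 = -51/2)
z = 328545185/151817106 (z = 125062*(-1/164616) + 129431*(1/44268) = -62531/82308 + 129431/44268 = 328545185/151817106 ≈ 2.1641)
S = -1035404 (S = 4*(-1*258851) = 4*(-258851) = -1035404)
(z + S) + L(Y) = (328545185/151817106 - 1035404) - 51/2 = -157191710275639/151817106 - 51/2 = -78597790805921/75908553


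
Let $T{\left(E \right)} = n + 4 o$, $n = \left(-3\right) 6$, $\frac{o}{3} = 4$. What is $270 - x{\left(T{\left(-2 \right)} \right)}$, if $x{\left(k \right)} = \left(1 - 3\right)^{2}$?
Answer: $266$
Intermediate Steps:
$o = 12$ ($o = 3 \cdot 4 = 12$)
$n = -18$
$T{\left(E \right)} = 30$ ($T{\left(E \right)} = -18 + 4 \cdot 12 = -18 + 48 = 30$)
$x{\left(k \right)} = 4$ ($x{\left(k \right)} = \left(-2\right)^{2} = 4$)
$270 - x{\left(T{\left(-2 \right)} \right)} = 270 - 4 = 266$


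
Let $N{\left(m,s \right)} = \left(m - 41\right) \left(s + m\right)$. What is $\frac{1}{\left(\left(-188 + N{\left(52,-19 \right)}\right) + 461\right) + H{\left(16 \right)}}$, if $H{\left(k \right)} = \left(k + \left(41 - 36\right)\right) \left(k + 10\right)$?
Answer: $\frac{1}{1182} \approx 0.00084602$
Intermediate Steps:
$N{\left(m,s \right)} = \left(-41 + m\right) \left(m + s\right)$
$H{\left(k \right)} = \left(5 + k\right) \left(10 + k\right)$ ($H{\left(k \right)} = \left(k + \left(41 - 36\right)\right) \left(10 + k\right) = \left(k + 5\right) \left(10 + k\right) = \left(5 + k\right) \left(10 + k\right)$)
$\frac{1}{\left(\left(-188 + N{\left(52,-19 \right)}\right) + 461\right) + H{\left(16 \right)}} = \frac{1}{\left(\left(-188 + \left(52^{2} - 2132 - -779 + 52 \left(-19\right)\right)\right) + 461\right) + \left(50 + 16^{2} + 15 \cdot 16\right)} = \frac{1}{\left(\left(-188 + \left(2704 - 2132 + 779 - 988\right)\right) + 461\right) + \left(50 + 256 + 240\right)} = \frac{1}{\left(\left(-188 + 363\right) + 461\right) + 546} = \frac{1}{\left(175 + 461\right) + 546} = \frac{1}{636 + 546} = \frac{1}{1182}$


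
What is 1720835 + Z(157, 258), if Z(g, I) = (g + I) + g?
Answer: 1721407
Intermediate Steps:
Z(g, I) = I + 2*g (Z(g, I) = (I + g) + g = I + 2*g)
1720835 + Z(157, 258) = 1720835 + (258 + 2*157) = 1720835 + (258 + 314) = 1720835 + 572 = 1721407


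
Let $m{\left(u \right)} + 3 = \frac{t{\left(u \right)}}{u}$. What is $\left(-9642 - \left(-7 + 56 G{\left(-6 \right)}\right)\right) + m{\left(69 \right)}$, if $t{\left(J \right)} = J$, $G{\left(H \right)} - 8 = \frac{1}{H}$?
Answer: $- \frac{30227}{3} \approx -10076.0$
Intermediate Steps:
$G{\left(H \right)} = 8 + \frac{1}{H}$
$m{\left(u \right)} = -2$ ($m{\left(u \right)} = -3 + \frac{u}{u} = -3 + 1 = -2$)
$\left(-9642 - \left(-7 + 56 G{\left(-6 \right)}\right)\right) + m{\left(69 \right)} = \left(-9642 - \left(-7 + 56 \left(8 + \frac{1}{-6}\right)\right)\right) - 2 = \left(-9642 - \left(-7 + 56 \left(8 - \frac{1}{6}\right)\right)\right) - 2 = \left(-9642 - \left(-7 + 56 \cdot \frac{47}{6}\right)\right) - 2 = \left(-9642 - \left(-7 + \frac{1316}{3}\right)\right) - 2 = \left(-9642 - \frac{1295}{3}\right) - 2 = - \frac{30221}{3} - 2 = - \frac{30227}{3}$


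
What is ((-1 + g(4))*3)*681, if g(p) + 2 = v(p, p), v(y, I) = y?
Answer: 2043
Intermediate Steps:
g(p) = -2 + p
((-1 + g(4))*3)*681 = ((-1 + (-2 + 4))*3)*681 = ((-1 + 2)*3)*681 = (1*3)*681 = 3*681 = 2043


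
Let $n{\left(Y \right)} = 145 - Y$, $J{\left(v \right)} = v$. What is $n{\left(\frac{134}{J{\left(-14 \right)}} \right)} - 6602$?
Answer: $- \frac{45132}{7} \approx -6447.4$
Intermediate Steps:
$n{\left(\frac{134}{J{\left(-14 \right)}} \right)} - 6602 = \left(145 - \frac{134}{-14}\right) - 6602 = \left(145 - 134 \left(- \frac{1}{14}\right)\right) - 6602 = \left(145 - - \frac{67}{7}\right) - 6602 = \left(145 + \frac{67}{7}\right) - 6602 = \frac{1082}{7} - 6602 = - \frac{45132}{7}$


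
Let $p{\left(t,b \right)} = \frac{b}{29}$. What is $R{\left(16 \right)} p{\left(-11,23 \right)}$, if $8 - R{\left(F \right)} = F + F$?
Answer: $- \frac{552}{29} \approx -19.034$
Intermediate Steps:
$R{\left(F \right)} = 8 - 2 F$ ($R{\left(F \right)} = 8 - \left(F + F\right) = 8 - 2 F$)
$p{\left(t,b \right)} = \frac{b}{29}$ ($p{\left(t,b \right)} = b \frac{1}{29} = \frac{b}{29}$)
$R{\left(16 \right)} p{\left(-11,23 \right)} = \left(8 - 32\right) \frac{1}{29} \cdot 23 = \left(8 - 32\right) \frac{23}{29} = \left(-24\right) \frac{23}{29} = - \frac{552}{29}$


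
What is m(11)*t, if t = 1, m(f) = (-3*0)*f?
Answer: 0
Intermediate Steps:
m(f) = 0 (m(f) = 0*f = 0)
m(11)*t = 0*1 = 0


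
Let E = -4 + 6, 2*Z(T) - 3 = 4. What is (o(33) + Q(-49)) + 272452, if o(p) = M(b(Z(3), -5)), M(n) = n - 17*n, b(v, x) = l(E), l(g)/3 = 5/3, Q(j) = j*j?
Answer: 274773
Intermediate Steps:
Z(T) = 7/2 (Z(T) = 3/2 + (1/2)*4 = 3/2 + 2 = 7/2)
E = 2
Q(j) = j**2
l(g) = 5 (l(g) = 3*(5/3) = 5)
b(v, x) = 5
M(n) = -16*n
o(p) = -80 (o(p) = -16*5 = -80)
(o(33) + Q(-49)) + 272452 = (-80 + (-49)**2) + 272452 = (-80 + 2401) + 272452 = 2321 + 272452 = 274773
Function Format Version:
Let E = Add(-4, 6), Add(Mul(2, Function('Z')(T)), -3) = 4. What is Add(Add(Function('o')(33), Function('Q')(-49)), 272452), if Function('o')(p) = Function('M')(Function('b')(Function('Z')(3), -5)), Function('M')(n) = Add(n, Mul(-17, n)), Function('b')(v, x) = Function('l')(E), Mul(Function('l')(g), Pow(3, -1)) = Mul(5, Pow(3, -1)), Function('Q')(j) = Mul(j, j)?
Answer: 274773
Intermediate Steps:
Function('Z')(T) = Rational(7, 2) (Function('Z')(T) = Add(Rational(3, 2), Mul(Rational(1, 2), 4)) = Add(Rational(3, 2), 2) = Rational(7, 2))
E = 2
Function('Q')(j) = Pow(j, 2)
Function('l')(g) = 5 (Function('l')(g) = Mul(3, Mul(5, Pow(3, -1))) = Mul(3, Mul(5, Rational(1, 3))) = Mul(3, Rational(5, 3)) = 5)
Function('b')(v, x) = 5
Function('M')(n) = Mul(-16, n)
Function('o')(p) = -80 (Function('o')(p) = Mul(-16, 5) = -80)
Add(Add(Function('o')(33), Function('Q')(-49)), 272452) = Add(Add(-80, Pow(-49, 2)), 272452) = Add(Add(-80, 2401), 272452) = Add(2321, 272452) = 274773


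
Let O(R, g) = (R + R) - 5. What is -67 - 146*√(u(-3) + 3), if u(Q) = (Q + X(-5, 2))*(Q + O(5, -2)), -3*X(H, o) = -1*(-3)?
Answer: -67 - 146*I*√5 ≈ -67.0 - 326.47*I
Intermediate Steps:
O(R, g) = -5 + 2*R (O(R, g) = 2*R - 5 = -5 + 2*R)
X(H, o) = -1 (X(H, o) = -(-1)*(-3)/3 = -⅓*3 = -1)
u(Q) = (-1 + Q)*(5 + Q) (u(Q) = (Q - 1)*(Q + (-5 + 2*5)) = (-1 + Q)*(Q + (-5 + 10)) = (-1 + Q)*(Q + 5) = (-1 + Q)*(5 + Q))
-67 - 146*√(u(-3) + 3) = -67 - 146*√((-5 + (-3)² + 4*(-3)) + 3) = -67 - 146*√((-5 + 9 - 12) + 3) = -67 - 146*√(-8 + 3) = -67 - 146*I*√5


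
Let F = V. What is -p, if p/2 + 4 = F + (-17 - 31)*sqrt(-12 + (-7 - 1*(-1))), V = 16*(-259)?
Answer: 8296 + 288*I*sqrt(2) ≈ 8296.0 + 407.29*I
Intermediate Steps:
V = -4144
F = -4144
p = -8296 - 288*I*sqrt(2) (p = -8 + 2*(-4144 + (-17 - 31)*sqrt(-12 + (-7 - 1*(-1)))) = -8 + 2*(-4144 - 48*sqrt(-12 + (-7 + 1))) = -8 + 2*(-4144 - 48*sqrt(-12 - 6)) = -8 + 2*(-4144 - 144*I*sqrt(2)) = -8 + (-8288 - 288*I*sqrt(2)) = -8296 - 288*I*sqrt(2) ≈ -8296.0 - 407.29*I)
-p = -(-8296 - 288*I*sqrt(2)) = 8296 + 288*I*sqrt(2)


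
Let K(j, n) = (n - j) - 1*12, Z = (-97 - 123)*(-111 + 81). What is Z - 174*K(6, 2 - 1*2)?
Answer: 9732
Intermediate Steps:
Z = 6600 (Z = -220*(-30) = 6600)
K(j, n) = -12 + n - j (K(j, n) = (n - j) - 12 = -12 + n - j)
Z - 174*K(6, 2 - 1*2) = 6600 - 174*(-12 + (2 - 1*2) - 1*6) = 6600 - 174*(-12 + (2 - 2) - 6) = 6600 - 174*(-12 + 0 - 6) = 6600 - 174*(-18) = 6600 + 3132 = 9732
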